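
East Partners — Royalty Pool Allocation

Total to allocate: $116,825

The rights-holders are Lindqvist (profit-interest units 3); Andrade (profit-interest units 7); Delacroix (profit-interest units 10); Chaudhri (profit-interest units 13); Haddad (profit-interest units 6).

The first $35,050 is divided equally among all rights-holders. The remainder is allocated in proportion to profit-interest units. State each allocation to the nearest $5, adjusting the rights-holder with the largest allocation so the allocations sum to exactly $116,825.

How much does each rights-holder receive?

Lindqvist: $13,300 | Andrade: $21,690 | Delacroix: $27,980 | Chaudhri: $34,265 | Haddad: $19,590

First tranche $35,050 split equally: $7,010 each.
Remainder $81,775 by profit-interest units (total 39): Lindqvist 6,290.38 → $6,290; Andrade 14,677.56 → $14,680; Delacroix 20,967.95 → $20,970; Chaudhri 27,258.33 → $27,260; Haddad 12,580.77 → $12,580.
Rounding difference −$5 on remainder applied to Chaudhri.
Totals: Lindqvist $7,010 + $6,290 = $13,300; Andrade $7,010 + $14,680 = $21,690; Delacroix $7,010 + $20,970 = $27,980; Chaudhri $7,010 + $27,255 = $34,265; Haddad $7,010 + $12,580 = $19,590.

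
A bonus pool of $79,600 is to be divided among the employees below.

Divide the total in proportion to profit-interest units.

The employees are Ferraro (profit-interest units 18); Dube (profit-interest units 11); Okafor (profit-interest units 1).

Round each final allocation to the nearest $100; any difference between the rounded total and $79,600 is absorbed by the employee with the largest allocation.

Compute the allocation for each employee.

Ferraro: $47,700 | Dube: $29,200 | Okafor: $2,700

Combined profit-interest units = 30.
Unrounded shares: Ferraro 18/30 × $79,600 = 47,760.00; Dube 11/30 × $79,600 = 29,186.67; Okafor 1/30 × $79,600 = 2,653.33.
At nearest $100: Ferraro $47,800; Dube $29,200; Okafor $2,700. Sum = $79,700.
Difference $79,600 − $79,700 = −$100 applied to largest allocation (Ferraro): Ferraro becomes $47,700.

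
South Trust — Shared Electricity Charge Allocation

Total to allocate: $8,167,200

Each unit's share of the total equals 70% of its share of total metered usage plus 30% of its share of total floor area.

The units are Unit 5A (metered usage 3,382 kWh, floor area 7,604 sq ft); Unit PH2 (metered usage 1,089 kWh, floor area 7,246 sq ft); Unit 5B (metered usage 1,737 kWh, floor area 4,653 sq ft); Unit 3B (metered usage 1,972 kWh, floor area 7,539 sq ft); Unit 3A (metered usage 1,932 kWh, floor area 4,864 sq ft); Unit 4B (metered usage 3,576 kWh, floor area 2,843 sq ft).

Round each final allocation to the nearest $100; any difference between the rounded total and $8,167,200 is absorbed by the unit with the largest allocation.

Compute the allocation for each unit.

Unit 5A: $1,948,700; Unit PH2: $965,800; Unit 5B: $1,053,600; Unit 3B: $1,355,200; Unit 3A: $1,149,900; Unit 4B: $1,694,000

Metered usage total 13,688; floor area total 34,749.
Blended shares (70% metered usage + 30% floor area): Unit 5A 0.2386; Unit PH2 0.1182; Unit 5B 0.1290; Unit 3B 0.1659; Unit 3A 0.1408; Unit 4B 0.2074.
Proportional shares: Unit 5A 1,948,713.07; Unit PH2 965,757.62; Unit 5B 1,053,573.47; Unit 3B 1,355,217.98; Unit 3A 1,149,896.40; Unit 4B 1,694,041.46.
After rounding ($100): Unit 5A $1,948,700; Unit PH2 $965,800; Unit 5B $1,053,600; Unit 3B $1,355,200; Unit 3A $1,149,900; Unit 4B $1,694,000. Sum = $8,167,200.
No rounding difference to absorb.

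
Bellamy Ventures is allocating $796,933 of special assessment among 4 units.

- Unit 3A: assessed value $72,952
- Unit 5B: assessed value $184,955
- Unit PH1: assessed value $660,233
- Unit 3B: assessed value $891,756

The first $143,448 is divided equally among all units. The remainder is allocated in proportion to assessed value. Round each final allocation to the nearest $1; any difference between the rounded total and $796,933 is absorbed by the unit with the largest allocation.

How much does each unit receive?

Unit 3A: $62,202 | Unit 5B: $102,642 | Unit PH1: $274,247 | Unit 3B: $357,842

First tranche $143,448 split equally: $35,862 each.
Remainder $653,485 by assessed value (total 1,809,896): Unit 3A 26,340.21 → $26,340; Unit 5B 66,780.26 → $66,780; Unit PH1 238,385.17 → $238,385; Unit 3B 321,979.37 → $321,979.
Rounding difference +$1 on remainder applied to Unit 3B.
Totals: Unit 3A $35,862 + $26,340 = $62,202; Unit 5B $35,862 + $66,780 = $102,642; Unit PH1 $35,862 + $238,385 = $274,247; Unit 3B $35,862 + $321,980 = $357,842.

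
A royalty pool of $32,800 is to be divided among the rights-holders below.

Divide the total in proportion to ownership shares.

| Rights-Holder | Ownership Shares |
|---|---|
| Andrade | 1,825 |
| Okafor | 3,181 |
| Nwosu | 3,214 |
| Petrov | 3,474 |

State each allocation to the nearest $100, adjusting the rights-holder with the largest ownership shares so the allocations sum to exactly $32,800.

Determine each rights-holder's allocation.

Andrade: $5,100; Okafor: $8,900; Nwosu: $9,000; Petrov: $9,800

Ownership shares total: 11,694.
Unrounded shares: Andrade 1,825/11,694 × $32,800 = 5,118.86; Okafor 3,181/11,694 × $32,800 = 8,922.25; Nwosu 3,214/11,694 × $32,800 = 9,014.81; Petrov 3,474/11,694 × $32,800 = 9,744.07.
After rounding ($100): Andrade $5,100; Okafor $8,900; Nwosu $9,000; Petrov $9,700. Sum = $32,700.
Difference $32,800 − $32,700 = +$100 applied to largest ownership shares (Petrov): Petrov becomes $9,800.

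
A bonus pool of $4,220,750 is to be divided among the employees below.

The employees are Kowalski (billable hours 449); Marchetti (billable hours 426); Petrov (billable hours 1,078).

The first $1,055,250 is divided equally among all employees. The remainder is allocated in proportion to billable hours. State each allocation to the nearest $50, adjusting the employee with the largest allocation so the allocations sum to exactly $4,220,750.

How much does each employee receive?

$1,055,250 shared equally gives $351,750 per employee.
Remainder $3,165,500 by billable hours (total 1,953): Kowalski 727,757.04 → $727,750; Marchetti 690,477.73 → $690,500; Petrov 1,747,265.23 → $1,747,250.
Totals: Kowalski $351,750 + $727,750 = $1,079,500; Marchetti $351,750 + $690,500 = $1,042,250; Petrov $351,750 + $1,747,250 = $2,099,000.

Kowalski: $1,079,500 · Marchetti: $1,042,250 · Petrov: $2,099,000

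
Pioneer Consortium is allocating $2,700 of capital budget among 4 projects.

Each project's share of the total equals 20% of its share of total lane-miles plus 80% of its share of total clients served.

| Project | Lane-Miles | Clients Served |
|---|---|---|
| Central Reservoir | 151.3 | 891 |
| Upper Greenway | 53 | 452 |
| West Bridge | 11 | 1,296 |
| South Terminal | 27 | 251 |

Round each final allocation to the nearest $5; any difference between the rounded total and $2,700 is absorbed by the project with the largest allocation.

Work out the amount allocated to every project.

Central Reservoir: $1,000 | Upper Greenway: $455 | West Bridge: $995 | South Terminal: $250

Lane-miles total 242.3; clients served total 2,890.
Combined weights (20% lane-miles + 80% clients served): Central Reservoir 0.3715; Upper Greenway 0.1689; West Bridge 0.3678; South Terminal 0.0918.
Proportional shares: Central Reservoir 1,003.13; Upper Greenway 455.95; West Bridge 993.15; South Terminal 247.77.
At nearest $5: Central Reservoir $1,005; Upper Greenway $455; West Bridge $995; South Terminal $250. Sum = $2,705.
Difference $2,700 − $2,705 = −$5 applied to largest allocation (Central Reservoir): Central Reservoir becomes $1,000.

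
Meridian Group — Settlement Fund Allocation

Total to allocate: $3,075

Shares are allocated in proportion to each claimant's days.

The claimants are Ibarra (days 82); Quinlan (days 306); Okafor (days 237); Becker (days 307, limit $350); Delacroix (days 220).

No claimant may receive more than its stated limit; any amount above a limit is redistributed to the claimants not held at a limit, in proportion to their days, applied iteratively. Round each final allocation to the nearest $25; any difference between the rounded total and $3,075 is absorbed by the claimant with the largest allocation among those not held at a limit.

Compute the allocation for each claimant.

Days total: 1,152.
Proportional shares (ignoring caps): Ibarra 218.88; Quinlan 816.80; Okafor 632.62; Becker 819.47; Delacroix 587.24.
Capped: Becker ($350); balance $2,725 reallocated over remaining days 845.
Redistributed shares: Ibarra 264.44 → $275; Quinlan 986.80 → $975; Okafor 764.29 → $775; Delacroix 709.47 → $700.

Ibarra: $275 | Quinlan: $975 | Okafor: $775 | Becker: $350 | Delacroix: $700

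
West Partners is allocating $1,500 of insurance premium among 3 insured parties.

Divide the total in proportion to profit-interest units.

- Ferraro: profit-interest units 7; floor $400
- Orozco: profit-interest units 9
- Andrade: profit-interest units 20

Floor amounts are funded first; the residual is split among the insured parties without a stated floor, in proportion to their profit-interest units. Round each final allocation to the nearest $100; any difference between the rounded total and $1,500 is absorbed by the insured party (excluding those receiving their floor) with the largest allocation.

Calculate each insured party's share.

Ferraro: $400 | Orozco: $300 | Andrade: $800

Minimums first: Ferraro $400. Remaining pool $1,100.
Remaining pool split over remaining profit-interest units 29: Orozco 341.38 → $300; Andrade 758.62 → $800.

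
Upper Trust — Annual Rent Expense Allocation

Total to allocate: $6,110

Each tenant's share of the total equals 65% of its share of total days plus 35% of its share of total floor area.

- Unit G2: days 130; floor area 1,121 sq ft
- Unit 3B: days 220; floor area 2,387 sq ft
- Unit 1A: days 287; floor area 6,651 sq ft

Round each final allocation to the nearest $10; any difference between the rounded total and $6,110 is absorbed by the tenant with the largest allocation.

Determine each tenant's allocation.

Unit G2: $1,050; Unit 3B: $1,870; Unit 1A: $3,190

Days total 637; floor area total 10,159.
Combined weights (65% days + 35% floor area): Unit G2 0.1713; Unit 3B 0.3067; Unit 1A 0.5220.
Unrounded shares: Unit G2 1,046.48; Unit 3B 1,874.10; Unit 1A 3,189.41.
After rounding ($10): Unit G2 $1,050; Unit 3B $1,870; Unit 1A $3,190. Sum = $6,110.
No rounding difference to absorb.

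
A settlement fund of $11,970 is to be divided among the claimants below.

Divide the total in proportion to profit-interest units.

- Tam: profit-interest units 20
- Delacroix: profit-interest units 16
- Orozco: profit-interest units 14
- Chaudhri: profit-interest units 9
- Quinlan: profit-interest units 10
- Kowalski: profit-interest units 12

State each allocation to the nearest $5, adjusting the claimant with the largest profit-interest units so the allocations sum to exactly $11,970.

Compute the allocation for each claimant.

Tam: $2,950 | Delacroix: $2,365 | Orozco: $2,070 | Chaudhri: $1,330 | Quinlan: $1,480 | Kowalski: $1,775

Sum of profit-interest units: 81.
Pro-rata amounts: Tam 20/81 × $11,970 = 2,955.56; Delacroix 16/81 × $11,970 = 2,364.44; Orozco 14/81 × $11,970 = 2,068.89; Chaudhri 9/81 × $11,970 = 1,330.00; Quinlan 10/81 × $11,970 = 1,477.78; Kowalski 12/81 × $11,970 = 1,773.33.
Rounded to nearest $5: Tam $2,955; Delacroix $2,365; Orozco $2,070; Chaudhri $1,330; Quinlan $1,480; Kowalski $1,775. Sum = $11,975.
Difference $11,970 − $11,975 = −$5 applied to largest profit-interest units (Tam): Tam becomes $2,950.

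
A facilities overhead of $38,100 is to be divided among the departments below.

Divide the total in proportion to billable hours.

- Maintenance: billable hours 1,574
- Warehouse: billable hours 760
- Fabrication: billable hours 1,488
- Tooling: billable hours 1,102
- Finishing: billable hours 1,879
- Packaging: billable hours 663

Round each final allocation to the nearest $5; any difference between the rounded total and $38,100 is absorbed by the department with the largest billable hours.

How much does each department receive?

Maintenance: $8,030 · Warehouse: $3,880 · Fabrication: $7,595 · Tooling: $5,625 · Finishing: $9,585 · Packaging: $3,385

Combined billable hours = 7,466.
Pro-rata amounts: Maintenance 1,574/7,466 × $38,100 = 8,032.33; Warehouse 760/7,466 × $38,100 = 3,878.38; Fabrication 1,488/7,466 × $38,100 = 7,593.46; Tooling 1,102/7,466 × $38,100 = 5,623.65; Finishing 1,879/7,466 × $38,100 = 9,588.79; Packaging 663/7,466 × $38,100 = 3,383.38.
At nearest $5: Maintenance $8,030; Warehouse $3,880; Fabrication $7,595; Tooling $5,625; Finishing $9,590; Packaging $3,385. Sum = $38,105.
Difference $38,100 − $38,105 = −$5 applied to largest billable hours (Finishing): Finishing becomes $9,585.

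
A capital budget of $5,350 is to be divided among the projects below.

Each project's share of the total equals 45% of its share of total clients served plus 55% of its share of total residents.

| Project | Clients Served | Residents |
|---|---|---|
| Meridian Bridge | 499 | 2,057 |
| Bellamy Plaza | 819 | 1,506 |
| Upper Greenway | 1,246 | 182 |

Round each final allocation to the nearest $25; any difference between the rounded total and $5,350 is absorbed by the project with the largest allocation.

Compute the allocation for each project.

Clients served total 2,564; residents total 3,745.
Composite weights (45% clients served + 55% residents): Meridian Bridge 0.3897; Bellamy Plaza 0.3649; Upper Greenway 0.2454.
Pro-rata amounts: Meridian Bridge 2,084.76; Bellamy Plaza 1,952.30; Upper Greenway 1,312.95.
Rounded to nearest $25: Meridian Bridge $2,075; Bellamy Plaza $1,950; Upper Greenway $1,325. Sum = $5,350.
Rounded total matches; no reconciliation needed.

Meridian Bridge: $2,075 | Bellamy Plaza: $1,950 | Upper Greenway: $1,325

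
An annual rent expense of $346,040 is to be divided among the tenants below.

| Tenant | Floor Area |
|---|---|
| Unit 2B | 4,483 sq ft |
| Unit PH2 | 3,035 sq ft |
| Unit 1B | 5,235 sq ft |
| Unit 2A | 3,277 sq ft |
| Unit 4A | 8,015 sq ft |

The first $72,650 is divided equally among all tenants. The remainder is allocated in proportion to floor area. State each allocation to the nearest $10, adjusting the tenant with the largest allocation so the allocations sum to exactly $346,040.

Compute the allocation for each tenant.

Unit 2B: $65,500; Unit PH2: $49,040; Unit 1B: $74,050; Unit 2A: $51,790; Unit 4A: $105,660

$72,650 shared equally gives $14,530 per tenant.
Remainder $273,390 by floor area (total 24,045): Unit 2B 50,971.40 → $50,970; Unit PH2 34,507.74 → $34,510; Unit 1B 59,521.59 → $59,520; Unit 2A 37,259.27 → $37,260; Unit 4A 91,130.00 → $91,130.
Totals: Unit 2B $14,530 + $50,970 = $65,500; Unit PH2 $14,530 + $34,510 = $49,040; Unit 1B $14,530 + $59,520 = $74,050; Unit 2A $14,530 + $37,260 = $51,790; Unit 4A $14,530 + $91,130 = $105,660.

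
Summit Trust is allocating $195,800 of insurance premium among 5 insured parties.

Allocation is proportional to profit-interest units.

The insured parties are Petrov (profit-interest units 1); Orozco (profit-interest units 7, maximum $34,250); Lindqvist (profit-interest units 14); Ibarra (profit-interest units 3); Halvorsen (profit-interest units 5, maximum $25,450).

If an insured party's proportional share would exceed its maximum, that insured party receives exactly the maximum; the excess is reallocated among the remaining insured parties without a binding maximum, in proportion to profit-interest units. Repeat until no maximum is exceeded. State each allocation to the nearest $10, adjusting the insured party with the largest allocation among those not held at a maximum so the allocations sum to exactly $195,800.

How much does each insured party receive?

Petrov: $7,560 · Orozco: $34,250 · Lindqvist: $105,860 · Ibarra: $22,680 · Halvorsen: $25,450

Total profit-interest units = 30.
Unconstrained shares: Petrov 6,526.67; Orozco 45,686.67; Lindqvist 91,373.33; Ibarra 19,580.00; Halvorsen 32,633.33.
Capped: Orozco ($34,250), Halvorsen ($25,450); remaining pool $136,100 reallocated over remaining profit-interest units 18.
Remaining shares: Petrov 7,561.11 → $7,560; Lindqvist 105,855.56 → $105,860; Ibarra 22,683.33 → $22,680.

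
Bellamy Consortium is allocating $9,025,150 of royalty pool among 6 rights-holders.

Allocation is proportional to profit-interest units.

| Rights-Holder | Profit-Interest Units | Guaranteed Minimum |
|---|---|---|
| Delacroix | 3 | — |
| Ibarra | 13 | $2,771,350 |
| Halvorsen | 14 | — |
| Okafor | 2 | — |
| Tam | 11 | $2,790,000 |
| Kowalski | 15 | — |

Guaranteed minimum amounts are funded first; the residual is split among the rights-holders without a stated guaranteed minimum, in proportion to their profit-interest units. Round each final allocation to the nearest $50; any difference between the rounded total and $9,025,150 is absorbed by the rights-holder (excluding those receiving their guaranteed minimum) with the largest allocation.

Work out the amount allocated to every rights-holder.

Guaranteed amounts: Ibarra $2,771,350; Tam $2,790,000. Residual $3,463,800.
Residual split over remaining profit-interest units 34: Delacroix 305,629.41 → $305,650; Halvorsen 1,426,270.59 → $1,426,250; Okafor 203,752.94 → $203,750; Kowalski 1,528,147.06 → $1,528,150.

Delacroix: $305,650 · Ibarra: $2,771,350 · Halvorsen: $1,426,250 · Okafor: $203,750 · Tam: $2,790,000 · Kowalski: $1,528,150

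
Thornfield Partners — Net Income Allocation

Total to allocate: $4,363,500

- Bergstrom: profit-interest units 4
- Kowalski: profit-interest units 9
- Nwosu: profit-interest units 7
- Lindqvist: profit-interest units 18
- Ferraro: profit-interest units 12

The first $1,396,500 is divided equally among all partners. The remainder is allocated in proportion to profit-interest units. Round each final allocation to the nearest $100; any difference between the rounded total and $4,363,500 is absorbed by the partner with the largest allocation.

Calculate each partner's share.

Equal tier: $1,396,500 ÷ 5 = $279,300 apiece.
Remainder $2,967,000 by profit-interest units (total 50): Bergstrom 237,360.00 → $237,400; Kowalski 534,060.00 → $534,100; Nwosu 415,380.00 → $415,400; Lindqvist 1,068,120.00 → $1,068,100; Ferraro 712,080.00 → $712,100.
Rounding difference −$100 on remainder applied to Lindqvist.
Totals: Bergstrom $279,300 + $237,400 = $516,700; Kowalski $279,300 + $534,100 = $813,400; Nwosu $279,300 + $415,400 = $694,700; Lindqvist $279,300 + $1,068,000 = $1,347,300; Ferraro $279,300 + $712,100 = $991,400.

Bergstrom: $516,700; Kowalski: $813,400; Nwosu: $694,700; Lindqvist: $1,347,300; Ferraro: $991,400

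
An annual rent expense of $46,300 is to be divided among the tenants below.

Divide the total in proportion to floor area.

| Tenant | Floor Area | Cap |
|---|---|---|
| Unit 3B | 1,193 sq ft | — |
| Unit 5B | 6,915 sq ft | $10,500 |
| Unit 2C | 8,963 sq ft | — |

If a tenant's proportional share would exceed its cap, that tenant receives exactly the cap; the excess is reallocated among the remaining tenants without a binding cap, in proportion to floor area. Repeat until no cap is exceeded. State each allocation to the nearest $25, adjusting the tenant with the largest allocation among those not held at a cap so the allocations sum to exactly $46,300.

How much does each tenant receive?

Floor area total: 17,071.
Unconstrained shares: Unit 3B 3,235.66; Unit 5B 18,754.88; Unit 2C 24,309.47.
Held at cap: Unit 5B ($10,500); remaining pool $35,800 reallocated over remaining floor area 10,156.
Remaining shares: Unit 3B 4,205.34 → $4,200; Unit 2C 31,594.66 → $31,600.

Unit 3B: $4,200 | Unit 5B: $10,500 | Unit 2C: $31,600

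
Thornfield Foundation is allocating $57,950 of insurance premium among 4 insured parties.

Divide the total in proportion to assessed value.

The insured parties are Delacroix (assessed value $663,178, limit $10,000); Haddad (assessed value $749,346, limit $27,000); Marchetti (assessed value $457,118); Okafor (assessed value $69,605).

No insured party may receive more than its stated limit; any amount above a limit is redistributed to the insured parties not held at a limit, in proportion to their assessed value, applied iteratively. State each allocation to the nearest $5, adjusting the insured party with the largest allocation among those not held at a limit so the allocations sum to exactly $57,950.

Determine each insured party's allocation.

Assessed value total: 1,939,247.
Proportional shares (ignoring caps): Delacroix 19,817.57; Haddad 22,392.51; Marchetti 13,659.94; Okafor 2,079.99.
Held at cap: Delacroix ($10,000); residual $47,950 reallocated over remaining assessed value 1,276,069.
Held at cap: Haddad ($27,000); residual $20,950 reallocated over remaining assessed value 526,723.
Shares after redistribution: Marchetti 18,181.51 → $18,180; Okafor 2,768.49 → $2,770.

Delacroix: $10,000 · Haddad: $27,000 · Marchetti: $18,180 · Okafor: $2,770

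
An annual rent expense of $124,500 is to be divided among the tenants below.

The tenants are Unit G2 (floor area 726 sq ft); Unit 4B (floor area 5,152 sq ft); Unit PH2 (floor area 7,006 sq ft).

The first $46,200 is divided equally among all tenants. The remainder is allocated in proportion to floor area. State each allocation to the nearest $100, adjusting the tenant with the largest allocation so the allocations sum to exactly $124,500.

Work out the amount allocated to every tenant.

Unit G2: $19,800 | Unit 4B: $46,700 | Unit PH2: $58,000

First tranche $46,200 split equally: $15,400 each.
Remainder $78,300 by floor area (total 12,884): Unit G2 4,412.12 → $4,400; Unit 4B 31,310.28 → $31,300; Unit PH2 42,577.60 → $42,600.
Totals: Unit G2 $15,400 + $4,400 = $19,800; Unit 4B $15,400 + $31,300 = $46,700; Unit PH2 $15,400 + $42,600 = $58,000.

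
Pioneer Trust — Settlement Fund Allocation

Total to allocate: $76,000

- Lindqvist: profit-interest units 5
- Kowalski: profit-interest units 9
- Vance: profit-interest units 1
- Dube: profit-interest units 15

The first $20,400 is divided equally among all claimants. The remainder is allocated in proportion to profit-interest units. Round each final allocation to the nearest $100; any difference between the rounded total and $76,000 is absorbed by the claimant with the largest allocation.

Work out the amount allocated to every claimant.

Lindqvist: $14,400 · Kowalski: $21,800 · Vance: $7,000 · Dube: $32,800

$20,400 shared equally gives $5,100 per claimant.
Remainder $55,600 by profit-interest units (total 30): Lindqvist 9,266.67 → $9,300; Kowalski 16,680.00 → $16,700; Vance 1,853.33 → $1,900; Dube 27,800.00 → $27,800.
Rounding difference −$100 on remainder applied to Dube.
Totals: Lindqvist $5,100 + $9,300 = $14,400; Kowalski $5,100 + $16,700 = $21,800; Vance $5,100 + $1,900 = $7,000; Dube $5,100 + $27,700 = $32,800.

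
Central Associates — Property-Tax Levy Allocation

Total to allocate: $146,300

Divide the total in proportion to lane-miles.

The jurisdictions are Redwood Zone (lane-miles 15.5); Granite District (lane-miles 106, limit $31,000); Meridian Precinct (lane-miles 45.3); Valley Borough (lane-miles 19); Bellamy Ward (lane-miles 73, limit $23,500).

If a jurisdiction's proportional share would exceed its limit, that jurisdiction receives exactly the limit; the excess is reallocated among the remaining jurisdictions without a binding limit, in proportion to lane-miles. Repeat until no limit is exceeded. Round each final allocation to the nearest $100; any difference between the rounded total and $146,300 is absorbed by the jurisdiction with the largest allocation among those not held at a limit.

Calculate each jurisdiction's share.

Total lane-miles = 258.8.
Proportional shares (ignoring caps): Redwood Zone 8,762.17; Granite District 59,921.95; Meridian Precinct 25,608.15; Valley Borough 10,740.73; Bellamy Ward 41,267.00.
Cap binds for Granite District ($31,000), Bellamy Ward ($23,500); balance $91,800 reallocated over remaining lane-miles 79.8.
Redistributed shares: Redwood Zone 17,830.83 → $17,800; Meridian Precinct 52,112.03 → $52,100; Valley Borough 21,857.14 → $21,900.

Redwood Zone: $17,800 · Granite District: $31,000 · Meridian Precinct: $52,100 · Valley Borough: $21,900 · Bellamy Ward: $23,500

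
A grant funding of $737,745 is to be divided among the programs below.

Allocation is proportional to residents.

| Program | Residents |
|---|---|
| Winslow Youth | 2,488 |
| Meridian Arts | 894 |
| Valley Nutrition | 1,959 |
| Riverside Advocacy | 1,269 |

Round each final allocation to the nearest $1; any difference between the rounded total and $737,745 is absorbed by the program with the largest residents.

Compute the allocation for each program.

Combined residents = 6,610.
Pro-rata amounts: Winslow Youth 2,488/6,610 × $737,745 = 277,686.77; Meridian Arts 894/6,610 × $737,745 = 99,779.73; Valley Nutrition 1,959/6,610 × $737,745 = 218,644.85; Riverside Advocacy 1,269/6,610 × $737,745 = 141,633.65.
After rounding ($1): Winslow Youth $277,687; Meridian Arts $99,780; Valley Nutrition $218,645; Riverside Advocacy $141,634. Sum = $737,746.
Difference $737,745 − $737,746 = −$1 applied to largest residents (Winslow Youth): Winslow Youth becomes $277,686.

Winslow Youth: $277,686; Meridian Arts: $99,780; Valley Nutrition: $218,645; Riverside Advocacy: $141,634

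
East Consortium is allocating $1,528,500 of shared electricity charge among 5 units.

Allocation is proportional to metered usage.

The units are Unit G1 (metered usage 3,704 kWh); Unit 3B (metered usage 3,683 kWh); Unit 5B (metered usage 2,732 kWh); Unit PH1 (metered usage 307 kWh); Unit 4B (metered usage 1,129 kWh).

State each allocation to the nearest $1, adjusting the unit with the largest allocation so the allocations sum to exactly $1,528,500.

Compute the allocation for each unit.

Unit G1: $489,966 | Unit 3B: $487,189 | Unit 5B: $361,390 | Unit PH1: $40,610 | Unit 4B: $149,345

Combined metered usage = 11,555.
Raw shares: Unit G1 3,704/11,555 × $1,528,500 = 489,966.59; Unit 3B 3,683/11,555 × $1,528,500 = 487,188.71; Unit 5B 2,732/11,555 × $1,528,500 = 361,390.05; Unit PH1 307/11,555 × $1,528,500 = 40,610.08; Unit 4B 1,129/11,555 × $1,528,500 = 149,344.57.
Rounded to nearest $1: Unit G1 $489,967; Unit 3B $487,189; Unit 5B $361,390; Unit PH1 $40,610; Unit 4B $149,345. Sum = $1,528,501.
Difference $1,528,500 − $1,528,501 = −$1 applied to largest allocation (Unit G1): Unit G1 becomes $489,966.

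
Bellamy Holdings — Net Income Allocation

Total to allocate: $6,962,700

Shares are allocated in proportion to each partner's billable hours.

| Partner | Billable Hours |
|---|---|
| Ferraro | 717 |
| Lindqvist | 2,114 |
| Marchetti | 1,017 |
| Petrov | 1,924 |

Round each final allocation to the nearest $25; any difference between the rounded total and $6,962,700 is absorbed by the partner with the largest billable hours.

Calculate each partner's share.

Ferraro: $864,900 · Lindqvist: $2,550,100 · Marchetti: $1,226,800 · Petrov: $2,320,900

Billable hours total: 717 + 2,114 + 1,017 + 1,924 = 5,772.
Raw shares: Ferraro 864,909.20; Lindqvist 2,550,094.91; Marchetti 1,226,795.89; Petrov 2,320,900.00.
Rounded to nearest $25: Ferraro $864,900; Lindqvist $2,550,100; Marchetti $1,226,800; Petrov $2,320,900. Sum = $6,962,700.
Sum already equals the total — no adjustment.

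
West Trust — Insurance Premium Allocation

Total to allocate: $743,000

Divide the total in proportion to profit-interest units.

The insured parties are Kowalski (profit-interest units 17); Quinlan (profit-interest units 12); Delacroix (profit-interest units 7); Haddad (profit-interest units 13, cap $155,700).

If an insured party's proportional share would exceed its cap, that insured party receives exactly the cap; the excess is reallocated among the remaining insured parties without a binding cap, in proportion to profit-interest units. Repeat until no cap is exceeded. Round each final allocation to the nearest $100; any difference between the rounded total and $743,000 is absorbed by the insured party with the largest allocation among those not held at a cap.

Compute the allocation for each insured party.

Profit-interest units total: 49.
Pro-rata shares before constraints: Kowalski 257,775.51; Quinlan 181,959.18; Delacroix 106,142.86; Haddad 197,122.45.
Cap binds for Haddad ($155,700); balance $587,300 reallocated over remaining profit-interest units 36.
Remaining shares: Kowalski 277,336.11 → $277,300; Quinlan 195,766.67 → $195,800; Delacroix 114,197.22 → $114,200.

Kowalski: $277,300; Quinlan: $195,800; Delacroix: $114,200; Haddad: $155,700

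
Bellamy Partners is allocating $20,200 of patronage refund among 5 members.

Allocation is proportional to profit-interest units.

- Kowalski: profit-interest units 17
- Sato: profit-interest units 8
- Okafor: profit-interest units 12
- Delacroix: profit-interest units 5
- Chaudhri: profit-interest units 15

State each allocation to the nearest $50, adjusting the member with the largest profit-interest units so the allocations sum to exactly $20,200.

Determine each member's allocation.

Kowalski: $6,050; Sato: $2,850; Okafor: $4,250; Delacroix: $1,750; Chaudhri: $5,300

Total profit-interest units = 57.
Unrounded shares: Kowalski 17/57 × $20,200 = 6,024.56; Sato 8/57 × $20,200 = 2,835.09; Okafor 12/57 × $20,200 = 4,252.63; Delacroix 5/57 × $20,200 = 1,771.93; Chaudhri 15/57 × $20,200 = 5,315.79.
At nearest $50: Kowalski $6,000; Sato $2,850; Okafor $4,250; Delacroix $1,750; Chaudhri $5,300. Sum = $20,150.
Difference $20,200 − $20,150 = +$50 applied to largest profit-interest units (Kowalski): Kowalski becomes $6,050.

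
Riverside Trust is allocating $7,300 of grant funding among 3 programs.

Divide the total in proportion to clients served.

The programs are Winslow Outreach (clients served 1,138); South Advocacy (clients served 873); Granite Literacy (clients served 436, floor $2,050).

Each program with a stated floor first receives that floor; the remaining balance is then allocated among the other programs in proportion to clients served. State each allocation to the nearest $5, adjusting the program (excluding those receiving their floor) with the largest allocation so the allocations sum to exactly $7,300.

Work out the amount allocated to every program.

Minimums first: Granite Literacy $2,050. Balance $5,250.
Balance split over remaining clients served 2,011: Winslow Outreach 2,970.91 → $2,970; South Advocacy 2,279.09 → $2,280.

Winslow Outreach: $2,970 · South Advocacy: $2,280 · Granite Literacy: $2,050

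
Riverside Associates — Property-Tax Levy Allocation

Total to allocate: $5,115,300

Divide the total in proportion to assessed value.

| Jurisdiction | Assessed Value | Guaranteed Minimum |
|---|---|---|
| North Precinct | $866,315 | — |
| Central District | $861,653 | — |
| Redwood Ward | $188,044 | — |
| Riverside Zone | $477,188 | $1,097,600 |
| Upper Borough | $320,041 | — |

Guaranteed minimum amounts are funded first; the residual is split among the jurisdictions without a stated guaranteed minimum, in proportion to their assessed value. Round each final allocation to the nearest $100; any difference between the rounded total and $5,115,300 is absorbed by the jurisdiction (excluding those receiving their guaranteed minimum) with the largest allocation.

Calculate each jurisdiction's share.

North Precinct: $1,556,600; Central District: $1,548,200; Redwood Ward: $337,900; Riverside Zone: $1,097,600; Upper Borough: $575,000

Minimums first: Riverside Zone $1,097,600. Residual $4,017,700.
Residual split over remaining assessed value 2,236,053: North Precinct 1,556,579.28 → $1,556,600; Central District 1,548,202.68 → $1,548,200; Redwood Ward 337,874.09 → $337,900; Upper Borough 575,043.94 → $575,000.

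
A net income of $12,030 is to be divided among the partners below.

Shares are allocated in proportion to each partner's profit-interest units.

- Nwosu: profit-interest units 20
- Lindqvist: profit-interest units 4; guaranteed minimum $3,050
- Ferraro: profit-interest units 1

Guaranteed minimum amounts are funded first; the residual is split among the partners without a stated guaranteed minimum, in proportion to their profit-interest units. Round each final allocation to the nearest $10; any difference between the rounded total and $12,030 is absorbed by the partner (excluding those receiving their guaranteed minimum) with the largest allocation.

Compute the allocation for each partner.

Nwosu: $8,550; Lindqvist: $3,050; Ferraro: $430

Guaranteed amounts: Lindqvist $3,050. Residual $8,980.
Residual split over remaining profit-interest units 21: Nwosu 8,552.38 → $8,550; Ferraro 427.62 → $430.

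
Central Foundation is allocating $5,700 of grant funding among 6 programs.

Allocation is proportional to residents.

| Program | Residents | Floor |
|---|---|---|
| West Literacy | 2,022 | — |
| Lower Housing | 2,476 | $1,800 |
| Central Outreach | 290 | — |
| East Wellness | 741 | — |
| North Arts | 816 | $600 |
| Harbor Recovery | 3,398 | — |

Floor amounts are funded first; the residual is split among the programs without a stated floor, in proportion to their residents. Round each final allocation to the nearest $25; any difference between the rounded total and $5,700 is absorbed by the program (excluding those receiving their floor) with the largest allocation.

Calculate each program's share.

West Literacy: $1,025; Lower Housing: $1,800; Central Outreach: $150; East Wellness: $375; North Arts: $600; Harbor Recovery: $1,750

Minimums first: Lower Housing $1,800; North Arts $600. Residual $3,300.
Residual split over remaining residents 6,451: West Literacy 1,034.35 → $1,025; Central Outreach 148.35 → $150; East Wellness 379.06 → $375; Harbor Recovery 1,738.24 → $1,750.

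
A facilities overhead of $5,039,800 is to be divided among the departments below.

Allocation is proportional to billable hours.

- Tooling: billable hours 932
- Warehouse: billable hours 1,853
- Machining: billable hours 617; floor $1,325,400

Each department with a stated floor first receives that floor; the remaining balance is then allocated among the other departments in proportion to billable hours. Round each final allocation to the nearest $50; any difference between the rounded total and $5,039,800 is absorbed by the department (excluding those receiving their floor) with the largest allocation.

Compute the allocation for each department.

Tooling: $1,243,000 · Warehouse: $2,471,400 · Machining: $1,325,400

Fund the minimums — Machining $1,325,400. Remaining pool $3,714,400.
Remaining pool split over remaining billable hours 2,785: Tooling 1,243,023.63 → $1,243,000; Warehouse 2,471,376.37 → $2,471,400.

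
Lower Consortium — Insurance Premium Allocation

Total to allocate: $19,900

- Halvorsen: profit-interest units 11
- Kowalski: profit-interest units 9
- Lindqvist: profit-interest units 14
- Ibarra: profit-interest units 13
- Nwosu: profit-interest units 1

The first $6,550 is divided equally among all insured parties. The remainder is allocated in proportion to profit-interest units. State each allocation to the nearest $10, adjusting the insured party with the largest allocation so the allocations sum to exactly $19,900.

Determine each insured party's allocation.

First tranche $6,550 split equally: $1,310 each.
Remainder $13,350 by profit-interest units (total 48): Halvorsen 3,059.38 → $3,060; Kowalski 2,503.12 → $2,500; Lindqvist 3,893.75 → $3,890; Ibarra 3,615.62 → $3,620; Nwosu 278.12 → $280.
Totals: Halvorsen $1,310 + $3,060 = $4,370; Kowalski $1,310 + $2,500 = $3,810; Lindqvist $1,310 + $3,890 = $5,200; Ibarra $1,310 + $3,620 = $4,930; Nwosu $1,310 + $280 = $1,590.

Halvorsen: $4,370 | Kowalski: $3,810 | Lindqvist: $5,200 | Ibarra: $4,930 | Nwosu: $1,590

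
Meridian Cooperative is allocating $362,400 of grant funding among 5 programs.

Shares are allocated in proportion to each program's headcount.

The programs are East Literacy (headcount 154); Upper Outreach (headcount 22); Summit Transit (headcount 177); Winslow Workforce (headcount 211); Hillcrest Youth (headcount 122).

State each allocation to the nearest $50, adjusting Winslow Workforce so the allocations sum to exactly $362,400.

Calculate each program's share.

East Literacy: $81,350; Upper Outreach: $11,600; Summit Transit: $93,500; Winslow Workforce: $111,500; Hillcrest Youth: $64,450

Combined headcount = 686.
Proportional shares: East Literacy 154/686 × $362,400 = 81,355.10; Upper Outreach 22/686 × $362,400 = 11,622.16; Summit Transit 177/686 × $362,400 = 93,505.54; Winslow Workforce 211/686 × $362,400 = 111,467.06; Hillcrest Youth 122/686 × $362,400 = 64,450.15.
Rounded to nearest $50: East Literacy $81,350; Upper Outreach $11,600; Summit Transit $93,500; Winslow Workforce $111,450; Hillcrest Youth $64,450. Sum = $362,350.
Difference $362,400 − $362,350 = +$50 applied to Winslow Workforce: Winslow Workforce becomes $111,500.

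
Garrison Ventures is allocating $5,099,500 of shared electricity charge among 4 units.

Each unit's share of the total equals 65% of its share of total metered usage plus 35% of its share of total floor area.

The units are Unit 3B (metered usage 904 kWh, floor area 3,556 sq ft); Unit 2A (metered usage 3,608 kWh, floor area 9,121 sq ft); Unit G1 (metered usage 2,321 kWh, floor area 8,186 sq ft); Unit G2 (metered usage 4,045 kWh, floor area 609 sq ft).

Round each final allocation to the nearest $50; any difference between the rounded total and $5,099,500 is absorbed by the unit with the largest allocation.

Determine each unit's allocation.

Metered usage total 10,878; floor area total 21,472.
Blended shares (65% metered usage + 35% floor area): Unit 3B 0.1120; Unit 2A 0.3643; Unit G1 0.2721; Unit G2 0.2516.
Unrounded shares: Unit 3B 571,047.84; Unit 2A 1,857,575.08; Unit G1 1,387,688.27; Unit G2 1,283,188.82.
Rounded to nearest $50: Unit 3B $571,050; Unit 2A $1,857,600; Unit G1 $1,387,700; Unit G2 $1,283,200. Sum = $5,099,550.
Difference $5,099,500 − $5,099,550 = −$50 applied to largest allocation (Unit 2A): Unit 2A becomes $1,857,550.

Unit 3B: $571,050 · Unit 2A: $1,857,550 · Unit G1: $1,387,700 · Unit G2: $1,283,200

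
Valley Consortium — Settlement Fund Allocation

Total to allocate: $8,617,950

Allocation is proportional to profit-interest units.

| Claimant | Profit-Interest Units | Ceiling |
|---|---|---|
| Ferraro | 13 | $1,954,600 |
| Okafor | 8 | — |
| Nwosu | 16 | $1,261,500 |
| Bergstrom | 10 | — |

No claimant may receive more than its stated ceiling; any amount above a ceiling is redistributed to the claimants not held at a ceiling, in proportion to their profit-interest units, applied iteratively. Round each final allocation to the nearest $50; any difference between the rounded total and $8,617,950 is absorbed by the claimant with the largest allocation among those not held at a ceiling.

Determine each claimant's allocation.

Sum of profit-interest units: 47.
Proportional shares (ignoring caps): Ferraro 2,383,688.30; Okafor 1,466,885.11; Nwosu 2,933,770.21; Bergstrom 1,833,606.38.
Capped: Ferraro ($1,954,600), Nwosu ($1,261,500); residual $5,401,850 reallocated over remaining profit-interest units 18.
Redistributed shares: Okafor 2,400,822.22 → $2,400,800; Bergstrom 3,001,027.78 → $3,001,050.

Ferraro: $1,954,600 · Okafor: $2,400,800 · Nwosu: $1,261,500 · Bergstrom: $3,001,050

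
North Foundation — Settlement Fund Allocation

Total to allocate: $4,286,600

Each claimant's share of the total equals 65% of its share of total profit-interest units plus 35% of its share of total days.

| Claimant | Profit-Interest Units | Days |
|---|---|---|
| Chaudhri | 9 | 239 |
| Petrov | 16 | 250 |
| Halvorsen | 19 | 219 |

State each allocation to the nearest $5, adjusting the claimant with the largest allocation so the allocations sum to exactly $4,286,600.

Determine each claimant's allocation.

Totals — profit-interest units 44, days 708.
Composite weights (65% profit-interest units + 35% days): Chaudhri 0.2511; Petrov 0.3600; Halvorsen 0.3889.
Raw shares: Chaudhri 1,076,383.53; Petrov 1,542,966.84; Halvorsen 1,667,249.62.
At nearest $5: Chaudhri $1,076,385; Petrov $1,542,965; Halvorsen $1,667,250. Sum = $4,286,600.
Sum already equals the total — no adjustment.

Chaudhri: $1,076,385 | Petrov: $1,542,965 | Halvorsen: $1,667,250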